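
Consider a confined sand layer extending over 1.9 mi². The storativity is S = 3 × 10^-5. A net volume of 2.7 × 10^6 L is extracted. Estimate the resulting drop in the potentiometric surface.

Δh ≈ 18.3 m

A = 1.9 mi² = 4.921 × 10^6 m²
ΔV = 2.7 × 10^6 L = 2700 m³
Δh = ΔV / (S × A) = 2700 m³ / (3 × 10^-5 × 4.921 × 10^6 m²) = 18.29 m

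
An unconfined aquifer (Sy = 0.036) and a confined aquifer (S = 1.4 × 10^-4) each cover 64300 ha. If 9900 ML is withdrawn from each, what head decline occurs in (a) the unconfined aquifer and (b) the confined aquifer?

A = 64300 ha = 6.43 × 10^8 m²
ΔV = 9900 ML = 9.9 × 10^6 m³
Unconfined: Δh_u = ΔV/(Sy·A) = 9.9 × 10^6/(0.036 × 6.43 × 10^8) = 0.4277 m
Confined: Δh_c = ΔV/(S·A) = 9.9 × 10^6/(1.4 × 10^-4 × 6.43 × 10^8) = 110 m

Δh_u ≈ 0.428 m; Δh_c ≈ 110 m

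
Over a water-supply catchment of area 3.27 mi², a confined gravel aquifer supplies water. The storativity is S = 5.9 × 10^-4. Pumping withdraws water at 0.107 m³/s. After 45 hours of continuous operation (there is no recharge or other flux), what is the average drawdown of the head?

Δh ≈ 3.47 m

A = 3.27 mi² = 8.469 × 10^6 m²
Q = 0.107 m³/s = 9245 m³/d
t = 45 hours = 1.875 d
ΔV = Q × t = 9245 m³/d × 1.875 d = 17330 m³
Δh = ΔV / (S × A) = 17330 / (5.9 × 10^-4 × 8.469 × 10^6) = 3.469 m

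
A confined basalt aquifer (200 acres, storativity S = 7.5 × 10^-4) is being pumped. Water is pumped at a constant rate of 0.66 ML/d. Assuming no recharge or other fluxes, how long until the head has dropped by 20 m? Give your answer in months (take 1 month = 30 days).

t ≈ 0.613 months

A = 200 acres = 8.094 × 10^5 m²
ΔV = S × A × Δh = 7.5 × 10^-4 × 8.094 × 10^5 × 20 = 12140 m³
Q = 0.66 ML/d = 660 m³/d
t = ΔV / Q = 12140 m³ / 660 m³/d = 18.39 d
t = 18.39 d ≈ 0.6132 months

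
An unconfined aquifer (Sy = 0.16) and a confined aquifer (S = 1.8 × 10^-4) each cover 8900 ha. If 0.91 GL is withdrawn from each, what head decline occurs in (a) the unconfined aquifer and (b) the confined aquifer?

Δh_u ≈ 0.0639 m; Δh_c ≈ 56.8 m

A = 8900 ha = 8.9 × 10^7 m²
ΔV = 0.91 GL = 9.1 × 10^5 m³
Unconfined: Δh_u = ΔV/(Sy·A) = 9.1 × 10^5/(0.16 × 8.9 × 10^7) = 0.0639 m
Confined: Δh_c = ΔV/(S·A) = 9.1 × 10^5/(1.8 × 10^-4 × 8.9 × 10^7) = 56.8 m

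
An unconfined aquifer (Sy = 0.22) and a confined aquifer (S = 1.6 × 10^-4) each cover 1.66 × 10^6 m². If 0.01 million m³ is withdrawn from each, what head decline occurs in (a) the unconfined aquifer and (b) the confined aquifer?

ΔV = 0.01 million m³ = 10000 m³
Unconfined: Δh_u = ΔV/(Sy·A) = 10000/(0.22 × 1.66 × 10^6) = 0.02738 m
Confined: Δh_c = ΔV/(S·A) = 10000/(1.6 × 10^-4 × 1.66 × 10^6) = 37.65 m

Δh_u ≈ 0.0274 m; Δh_c ≈ 37.7 m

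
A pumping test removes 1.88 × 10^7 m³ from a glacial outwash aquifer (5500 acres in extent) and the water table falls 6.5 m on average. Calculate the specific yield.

Sy ≈ 0.13

A = 5500 acres = 2.226 × 10^7 m²
Sy = ΔV / (A × Δh) = 1.88 × 10^7 m³ / (2.226 × 10^7 m² × 6.5 m) = 0.1299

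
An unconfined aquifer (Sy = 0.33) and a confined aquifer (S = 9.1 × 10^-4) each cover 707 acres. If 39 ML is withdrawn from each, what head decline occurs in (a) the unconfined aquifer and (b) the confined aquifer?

A = 707 acres = 2.861 × 10^6 m²
ΔV = 39 ML = 39000 m³
Unconfined: Δh_u = ΔV/(Sy·A) = 39000/(0.33 × 2.861 × 10^6) = 0.04131 m
Confined: Δh_c = ΔV/(S·A) = 39000/(9.1 × 10^-4 × 2.861 × 10^6) = 14.98 m

Δh_u ≈ 0.0413 m; Δh_c ≈ 15 m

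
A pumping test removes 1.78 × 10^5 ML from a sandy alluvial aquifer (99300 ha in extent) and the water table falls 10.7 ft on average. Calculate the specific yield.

Sy ≈ 0.055

A = 99300 ha = 9.93 × 10^8 m²
Δh = 10.7 ft = 3.261 m
ΔV = 1.78 × 10^5 ML = 1.78 × 10^8 m³
Sy = ΔV / (A × Δh) = 1.78 × 10^8 m³ / (9.93 × 10^8 m² × 3.261 m) = 0.05496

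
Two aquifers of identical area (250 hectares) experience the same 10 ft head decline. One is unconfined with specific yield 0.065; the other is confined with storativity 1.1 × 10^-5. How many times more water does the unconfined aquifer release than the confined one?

A = 250 hectares = 2.5 × 10^6 m²
Δh = 10 ft = 3.048 m
Unconfined: ΔV_u = Sy × A × Δh = 0.065 × 2.5 × 10^6 × 3.048 = 4.953 × 10^5 m³
Confined: ΔV_c = S × A × Δh = 1.1 × 10^-5 × 2.5 × 10^6 × 3.048 = 83.82 m³
Ratio = ΔV_u / ΔV_c = Sy / S = 0.065 / 1.1 × 10^-5 = 5909

ΔV_u / ΔV_c ≈ 5910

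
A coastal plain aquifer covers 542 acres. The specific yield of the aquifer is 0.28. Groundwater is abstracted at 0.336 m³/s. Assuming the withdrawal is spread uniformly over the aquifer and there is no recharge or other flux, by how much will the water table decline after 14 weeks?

Δh ≈ 4.63 m

A = 542 acres = 2.193 × 10^6 m²
Q = 0.336 m³/s = 29030 m³/d
t = 14 weeks = 98 d
ΔV = Q × t = 29030 m³/d × 98 d = 2.845 × 10^6 m³
Δh = ΔV / (Sy × A) = 2.845 × 10^6 / (0.28 × 2.193 × 10^6) = 4.632 m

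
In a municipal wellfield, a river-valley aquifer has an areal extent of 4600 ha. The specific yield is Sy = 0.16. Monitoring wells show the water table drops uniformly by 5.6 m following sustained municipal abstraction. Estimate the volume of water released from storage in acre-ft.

A = 4600 ha = 4.6 × 10^7 m²
ΔV = Sy × A × Δh = 0.16 × 4.6 × 10^7 m² × 5.6 m = 4.122 × 10^7 m³
ΔV = 4.122 × 10^7 m³ = 33410 acre-ft

ΔV ≈ 33400 acre-ft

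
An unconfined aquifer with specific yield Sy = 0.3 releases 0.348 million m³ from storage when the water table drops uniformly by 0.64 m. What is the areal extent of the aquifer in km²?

ΔV = 0.348 million m³ = 3.48 × 10^5 m³
A = ΔV / (Sy × Δh) = 3.48 × 10^5 / (0.3 × 0.64) = 1.812 × 10^6 m²
A = 1.812 × 10^6 m² = 1.812 km²

A ≈ 1.81 km²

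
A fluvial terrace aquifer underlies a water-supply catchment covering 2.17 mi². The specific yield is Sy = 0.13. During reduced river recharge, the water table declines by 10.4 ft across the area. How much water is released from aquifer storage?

A = 2.17 mi² = 5.62 × 10^6 m²
Δh = 10.4 ft = 3.17 m
ΔV = Sy × A × Δh = 0.13 × 5.62 × 10^6 m² × 3.17 m = 2.316 × 10^6 m³

ΔV ≈ 2.32 × 10^6 m³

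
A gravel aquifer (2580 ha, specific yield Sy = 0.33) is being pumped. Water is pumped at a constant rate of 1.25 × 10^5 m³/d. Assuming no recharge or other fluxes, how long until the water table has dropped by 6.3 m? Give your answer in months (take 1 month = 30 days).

t ≈ 14.3 months

A = 2580 ha = 2.58 × 10^7 m²
ΔV = Sy × A × Δh = 0.33 × 2.58 × 10^7 × 6.3 = 5.364 × 10^7 m³
t = ΔV / Q = 5.364 × 10^7 m³ / 1.25 × 10^5 m³/d = 429.1 d
t = 429.1 d ≈ 14.3 months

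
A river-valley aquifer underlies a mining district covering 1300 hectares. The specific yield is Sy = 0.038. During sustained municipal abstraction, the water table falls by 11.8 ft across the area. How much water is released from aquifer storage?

A = 1300 hectares = 1.3 × 10^7 m²
Δh = 11.8 ft = 3.597 m
ΔV = Sy × A × Δh = 0.038 × 1.3 × 10^7 m² × 3.597 m = 1.777 × 10^6 m³

ΔV ≈ 1.78 × 10^6 m³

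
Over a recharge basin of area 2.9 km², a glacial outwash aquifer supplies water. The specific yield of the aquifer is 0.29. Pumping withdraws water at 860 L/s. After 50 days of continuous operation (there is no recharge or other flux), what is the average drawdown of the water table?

A = 2.9 km² = 2.9 × 10^6 m²
Q = 860 L/s = 74300 m³/d
ΔV = Q × t = 74300 m³/d × 50 d = 3.715 × 10^6 m³
Δh = ΔV / (Sy × A) = 3.715 × 10^6 / (0.29 × 2.9 × 10^6) = 4.418 m

Δh ≈ 4.42 m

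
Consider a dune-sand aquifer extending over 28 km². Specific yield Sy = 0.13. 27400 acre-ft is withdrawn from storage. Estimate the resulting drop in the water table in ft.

A = 28 km² = 2.8 × 10^7 m²
ΔV = 27400 acre-ft = 3.38 × 10^7 m³
Δh = ΔV / (Sy × A) = 3.38 × 10^7 m³ / (0.13 × 2.8 × 10^7 m²) = 9.285 m
Δh = 9.285 m = 30.46 ft

Δh ≈ 30.5 ft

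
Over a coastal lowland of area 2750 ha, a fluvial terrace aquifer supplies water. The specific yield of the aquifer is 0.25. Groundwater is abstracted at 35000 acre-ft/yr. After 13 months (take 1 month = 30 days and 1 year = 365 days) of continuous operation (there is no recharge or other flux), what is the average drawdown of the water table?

Δh ≈ 6.71 m

A = 2750 ha = 2.75 × 10^7 m²
Q = 35000 acre-ft/yr = 1.183 × 10^5 m³/d
t = 13 months = 390 d
ΔV = Q × t = 1.183 × 10^5 m³/d × 390 d = 4.613 × 10^7 m³
Δh = ΔV / (Sy × A) = 4.613 × 10^7 / (0.25 × 2.75 × 10^7) = 6.71 m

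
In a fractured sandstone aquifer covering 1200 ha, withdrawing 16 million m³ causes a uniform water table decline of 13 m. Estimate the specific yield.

A = 1200 ha = 1.2 × 10^7 m²
ΔV = 16 million m³ = 1.6 × 10^7 m³
Sy = ΔV / (A × Δh) = 1.6 × 10^7 m³ / (1.2 × 10^7 m² × 13 m) = 0.1026

Sy ≈ 0.1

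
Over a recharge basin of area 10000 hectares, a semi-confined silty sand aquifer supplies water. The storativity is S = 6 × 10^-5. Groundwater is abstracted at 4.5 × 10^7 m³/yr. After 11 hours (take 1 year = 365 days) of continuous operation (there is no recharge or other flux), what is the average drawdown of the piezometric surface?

Δh ≈ 9.42 m

A = 10000 hectares = 1 × 10^8 m²
Q = 4.5 × 10^7 m³/yr = 1.233 × 10^5 m³/d
t = 11 hours = 0.4583 d
ΔV = Q × t = 1.233 × 10^5 m³/d × 0.4583 d = 56510 m³
Δh = ΔV / (S × A) = 56510 / (6 × 10^-5 × 1 × 10^8) = 9.418 m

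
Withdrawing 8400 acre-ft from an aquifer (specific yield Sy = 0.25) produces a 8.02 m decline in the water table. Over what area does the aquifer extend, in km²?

ΔV = 8400 acre-ft = 1.036 × 10^7 m³
A = ΔV / (Sy × Δh) = 1.036 × 10^7 / (0.25 × 8.02) = 5.168 × 10^6 m²
A = 5.168 × 10^6 m² = 5.168 km²

A ≈ 5.17 km²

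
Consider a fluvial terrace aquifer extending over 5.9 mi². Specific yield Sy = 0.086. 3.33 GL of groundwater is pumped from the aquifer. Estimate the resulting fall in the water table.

A = 5.9 mi² = 1.528 × 10^7 m²
ΔV = 3.33 GL = 3.33 × 10^6 m³
Δh = ΔV / (Sy × A) = 3.33 × 10^6 m³ / (0.086 × 1.528 × 10^7 m²) = 2.534 m

Δh ≈ 2.53 m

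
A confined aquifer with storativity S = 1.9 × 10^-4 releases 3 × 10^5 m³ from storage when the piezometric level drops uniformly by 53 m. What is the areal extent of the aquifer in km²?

A = ΔV / (S × Δh) = 3 × 10^5 / (1.9 × 10^-4 × 53) = 2.979 × 10^7 m²
A = 2.979 × 10^7 m² = 29.79 km²

A ≈ 29.8 km²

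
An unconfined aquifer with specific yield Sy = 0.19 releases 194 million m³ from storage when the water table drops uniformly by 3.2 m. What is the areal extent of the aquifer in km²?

A ≈ 319 km²

ΔV = 194 million m³ = 1.94 × 10^8 m³
A = ΔV / (Sy × Δh) = 1.94 × 10^8 / (0.19 × 3.2) = 3.191 × 10^8 m²
A = 3.191 × 10^8 m² = 319.1 km²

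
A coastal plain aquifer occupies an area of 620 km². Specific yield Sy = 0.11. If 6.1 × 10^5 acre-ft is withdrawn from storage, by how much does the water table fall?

Δh ≈ 11 m

A = 620 km² = 6.2 × 10^8 m²
ΔV = 6.1 × 10^5 acre-ft = 7.524 × 10^8 m³
Δh = ΔV / (Sy × A) = 7.524 × 10^8 m³ / (0.11 × 6.2 × 10^8 m²) = 11.03 m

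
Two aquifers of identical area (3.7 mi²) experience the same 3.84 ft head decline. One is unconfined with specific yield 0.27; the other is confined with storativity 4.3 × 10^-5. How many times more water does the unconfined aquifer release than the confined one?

A = 3.7 mi² = 9.583 × 10^6 m²
Δh = 3.84 ft = 1.17 m
Unconfined: ΔV_u = Sy × A × Δh = 0.27 × 9.583 × 10^6 × 1.17 = 3.028 × 10^6 m³
Confined: ΔV_c = S × A × Δh = 4.3 × 10^-5 × 9.583 × 10^6 × 1.17 = 482.3 m³
Ratio = ΔV_u / ΔV_c = Sy / S = 0.27 / 4.3 × 10^-5 = 6279

ΔV_u / ΔV_c ≈ 6280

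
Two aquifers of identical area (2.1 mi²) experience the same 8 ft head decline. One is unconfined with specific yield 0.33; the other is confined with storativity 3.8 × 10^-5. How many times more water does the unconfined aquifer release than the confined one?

A = 2.1 mi² = 5.439 × 10^6 m²
Δh = 8 ft = 2.438 m
Unconfined: ΔV_u = Sy × A × Δh = 0.33 × 5.439 × 10^6 × 2.438 = 4.377 × 10^6 m³
Confined: ΔV_c = S × A × Δh = 3.8 × 10^-5 × 5.439 × 10^6 × 2.438 = 504 m³
Ratio = ΔV_u / ΔV_c = Sy / S = 0.33 / 3.8 × 10^-5 = 8684

ΔV_u / ΔV_c ≈ 8680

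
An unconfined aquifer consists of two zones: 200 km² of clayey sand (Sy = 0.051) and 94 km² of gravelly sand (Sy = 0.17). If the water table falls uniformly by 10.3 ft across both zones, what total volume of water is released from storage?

A₁ = 200 km² = 2 × 10^8 m²; A₂ = 94 km² = 9.4 × 10^7 m²
Δh = 10.3 ft = 3.139 m
ΔV₁ = 0.051 × 2 × 10^8 × 3.139 = 3.202 × 10^7 m³
ΔV₂ = 0.17 × 9.4 × 10^7 × 3.139 = 5.017 × 10^7 m³
ΔV = ΔV₁ + ΔV₂ = 8.219 × 10^7 m³

ΔV ≈ 8.22 × 10^7 m³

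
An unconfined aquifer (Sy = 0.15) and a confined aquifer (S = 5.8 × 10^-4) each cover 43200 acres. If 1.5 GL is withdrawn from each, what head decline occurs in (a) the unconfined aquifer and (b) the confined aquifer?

A = 43200 acres = 1.748 × 10^8 m²
ΔV = 1.5 GL = 1.5 × 10^6 m³
Unconfined: Δh_u = ΔV/(Sy·A) = 1.5 × 10^6/(0.15 × 1.748 × 10^8) = 0.0572 m
Confined: Δh_c = ΔV/(S·A) = 1.5 × 10^6/(5.8 × 10^-4 × 1.748 × 10^8) = 14.79 m

Δh_u ≈ 0.0572 m; Δh_c ≈ 14.8 m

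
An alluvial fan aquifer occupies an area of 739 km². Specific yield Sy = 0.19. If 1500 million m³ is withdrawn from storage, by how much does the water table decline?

Δh ≈ 10.7 m

A = 739 km² = 7.39 × 10^8 m²
ΔV = 1500 million m³ = 1.5 × 10^9 m³
Δh = ΔV / (Sy × A) = 1.5 × 10^9 m³ / (0.19 × 7.39 × 10^8 m²) = 10.68 m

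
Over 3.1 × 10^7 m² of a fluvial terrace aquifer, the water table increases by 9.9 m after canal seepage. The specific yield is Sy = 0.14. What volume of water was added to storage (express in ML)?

ΔV = Sy × A × Δh = 0.14 × 3.1 × 10^7 m² × 9.9 m = 4.297 × 10^7 m³
ΔV = 4.297 × 10^7 m³ = 42970 ML

ΔV ≈ 43000 ML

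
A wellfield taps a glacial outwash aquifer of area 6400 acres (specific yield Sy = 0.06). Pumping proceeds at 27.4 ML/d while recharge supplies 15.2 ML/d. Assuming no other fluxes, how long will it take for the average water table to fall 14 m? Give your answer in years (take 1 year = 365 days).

A = 6400 acres = 2.59 × 10^7 m²
ΔV = Sy × A × Δh = 0.06 × 2.59 × 10^7 × 14 = 2.176 × 10^7 m³
Net withdrawal = 27.4 − 15.2 = 12.2 ML/d = 12200 m³/d
t = ΔV / Q = 2.176 × 10^7 m³ / 12200 m³/d = 1783 d
t = 1783 d ≈ 4.886 years

t ≈ 4.89 years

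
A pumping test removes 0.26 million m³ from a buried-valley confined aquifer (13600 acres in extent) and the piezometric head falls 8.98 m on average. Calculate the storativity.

A = 13600 acres = 5.504 × 10^7 m²
ΔV = 0.26 million m³ = 2.6 × 10^5 m³
S = ΔV / (A × Δh) = 2.6 × 10^5 m³ / (5.504 × 10^7 m² × 8.98 m) = 5.261 × 10^-4

S ≈ 5.3 × 10^-4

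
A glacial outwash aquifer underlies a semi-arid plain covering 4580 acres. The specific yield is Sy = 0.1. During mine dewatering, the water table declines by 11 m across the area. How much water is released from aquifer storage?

A = 4580 acres = 1.853 × 10^7 m²
ΔV = Sy × A × Δh = 0.1 × 1.853 × 10^7 m² × 11 m = 2.039 × 10^7 m³

ΔV ≈ 2.04 × 10^7 m³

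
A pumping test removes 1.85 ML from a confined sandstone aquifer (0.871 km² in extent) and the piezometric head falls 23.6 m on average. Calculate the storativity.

A = 0.871 km² = 8.71 × 10^5 m²
ΔV = 1.85 ML = 1850 m³
S = ΔV / (A × Δh) = 1850 m³ / (8.71 × 10^5 m² × 23.6 m) = 9 × 10^-5

S ≈ 9 × 10^-5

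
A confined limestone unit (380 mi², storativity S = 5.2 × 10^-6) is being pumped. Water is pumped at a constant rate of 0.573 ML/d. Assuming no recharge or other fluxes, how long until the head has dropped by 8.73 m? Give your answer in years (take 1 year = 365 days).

A = 380 mi² = 9.842 × 10^8 m²
ΔV = S × A × Δh = 5.2 × 10^-6 × 9.842 × 10^8 × 8.73 = 44680 m³
Q = 0.573 ML/d = 573 m³/d
t = ΔV / Q = 44680 m³ / 573 m³/d = 77.97 d
t = 77.97 d ≈ 0.2136 years

t ≈ 0.214 years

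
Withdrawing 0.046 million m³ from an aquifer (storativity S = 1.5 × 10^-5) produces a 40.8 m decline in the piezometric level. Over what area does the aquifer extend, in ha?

ΔV = 0.046 million m³ = 46000 m³
A = ΔV / (S × Δh) = 46000 / (1.5 × 10^-5 × 40.8) = 7.516 × 10^7 m²
A = 7.516 × 10^7 m² = 7516 ha

A ≈ 7520 ha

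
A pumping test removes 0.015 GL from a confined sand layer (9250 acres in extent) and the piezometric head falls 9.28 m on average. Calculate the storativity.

A = 9250 acres = 3.743 × 10^7 m²
ΔV = 0.015 GL = 15000 m³
S = ΔV / (A × Δh) = 15000 m³ / (3.743 × 10^7 m² × 9.28 m) = 4.318 × 10^-5

S ≈ 4.3 × 10^-5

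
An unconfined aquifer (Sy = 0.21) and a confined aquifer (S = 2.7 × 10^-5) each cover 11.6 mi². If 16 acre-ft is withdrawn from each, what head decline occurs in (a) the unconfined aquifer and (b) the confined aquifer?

A = 11.6 mi² = 3.004 × 10^7 m²
ΔV = 16 acre-ft = 19740 m³
Unconfined: Δh_u = ΔV/(Sy·A) = 19740/(0.21 × 3.004 × 10^7) = 0.003128 m
Confined: Δh_c = ΔV/(S·A) = 19740/(2.7 × 10^-5 × 3.004 × 10^7) = 24.33 m

Δh_u ≈ 0.00313 m; Δh_c ≈ 24.3 m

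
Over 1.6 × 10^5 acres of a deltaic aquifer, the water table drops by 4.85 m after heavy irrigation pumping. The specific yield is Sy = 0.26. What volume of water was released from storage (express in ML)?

A = 1.6 × 10^5 acres = 6.475 × 10^8 m²
ΔV = Sy × A × Δh = 0.26 × 6.475 × 10^8 m² × 4.85 m = 8.165 × 10^8 m³
ΔV = 8.165 × 10^8 m³ = 8.165 × 10^5 ML

ΔV ≈ 8.16 × 10^5 ML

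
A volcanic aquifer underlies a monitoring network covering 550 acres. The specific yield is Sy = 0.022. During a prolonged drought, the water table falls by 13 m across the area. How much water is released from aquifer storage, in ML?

A = 550 acres = 2.226 × 10^6 m²
ΔV = Sy × A × Δh = 0.022 × 2.226 × 10^6 m² × 13 m = 6.366 × 10^5 m³
ΔV = 6.366 × 10^5 m³ = 636.6 ML

ΔV ≈ 637 ML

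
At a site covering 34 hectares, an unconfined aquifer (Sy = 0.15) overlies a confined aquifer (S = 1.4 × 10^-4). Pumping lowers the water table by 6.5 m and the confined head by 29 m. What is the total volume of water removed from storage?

ΔV ≈ 3.33 × 10^5 m³

A = 34 hectares = 3.4 × 10^5 m²
Unconfined: ΔV_u = Sy × A × Δh_u = 0.15 × 3.4 × 10^5 × 6.5 = 3.315 × 10^5 m³
Confined: ΔV_c = S × A × Δh_c = 1.4 × 10^-4 × 3.4 × 10^5 × 29 = 1380 m³
Total ΔV = 3.315 × 10^5 + 1380 = 3.329 × 10^5 m³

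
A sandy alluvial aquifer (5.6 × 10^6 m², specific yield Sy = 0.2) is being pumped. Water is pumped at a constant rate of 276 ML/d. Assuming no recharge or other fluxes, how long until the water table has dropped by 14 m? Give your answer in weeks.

ΔV = Sy × A × Δh = 0.2 × 5.6 × 10^6 × 14 = 1.568 × 10^7 m³
Q = 276 ML/d = 2.76 × 10^5 m³/d
t = ΔV / Q = 1.568 × 10^7 m³ / 2.76 × 10^5 m³/d = 56.81 d
t = 56.81 d ≈ 8.116 weeks

t ≈ 8.12 weeks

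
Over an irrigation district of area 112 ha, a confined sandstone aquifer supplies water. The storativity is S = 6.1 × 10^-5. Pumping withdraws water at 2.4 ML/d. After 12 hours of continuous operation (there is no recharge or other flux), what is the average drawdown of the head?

Δh ≈ 17.6 m

A = 112 ha = 1.12 × 10^6 m²
Q = 2.4 ML/d = 2400 m³/d
t = 12 hours = 0.5 d
ΔV = Q × t = 2400 m³/d × 0.5 d = 1200 m³
Δh = ΔV / (S × A) = 1200 / (6.1 × 10^-5 × 1.12 × 10^6) = 17.56 m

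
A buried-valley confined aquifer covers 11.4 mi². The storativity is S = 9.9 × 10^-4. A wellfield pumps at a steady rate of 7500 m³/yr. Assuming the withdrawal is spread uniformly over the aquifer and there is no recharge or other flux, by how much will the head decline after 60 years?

A = 11.4 mi² = 2.953 × 10^7 m²
Q = 7500 m³/yr = 20.55 m³/d
t = 60 years = 21900 d
ΔV = Q × t = 20.55 m³/d × 21900 d = 4.5 × 10^5 m³
Δh = ΔV / (S × A) = 4.5 × 10^5 / (9.9 × 10^-4 × 2.953 × 10^7) = 15.39 m

Δh ≈ 15.4 m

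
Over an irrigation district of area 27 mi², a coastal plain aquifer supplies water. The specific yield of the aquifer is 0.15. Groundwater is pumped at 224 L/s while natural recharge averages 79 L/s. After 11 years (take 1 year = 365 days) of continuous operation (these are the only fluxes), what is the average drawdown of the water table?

A = 27 mi² = 6.993 × 10^7 m²
Net abstraction = 224 − 79 = 145 L/s
Q_net = 145 L/s = 12530 m³/d
t = 11 years = 4015 d
ΔV = Q × t = 12530 m³/d × 4015 d = 5.03 × 10^7 m³
Δh = ΔV / (Sy × A) = 5.03 × 10^7 / (0.15 × 6.993 × 10^7) = 4.795 m

Δh ≈ 4.8 m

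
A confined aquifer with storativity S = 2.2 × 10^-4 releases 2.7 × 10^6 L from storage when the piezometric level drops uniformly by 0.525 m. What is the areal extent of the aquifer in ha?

A ≈ 2340 ha

ΔV = 2.7 × 10^6 L = 2700 m³
A = ΔV / (S × Δh) = 2700 / (2.2 × 10^-4 × 0.525) = 2.338 × 10^7 m²
A = 2.338 × 10^7 m² = 2338 ha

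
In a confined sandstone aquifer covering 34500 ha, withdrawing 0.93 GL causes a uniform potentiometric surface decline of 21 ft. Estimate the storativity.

S ≈ 4.2 × 10^-4

A = 34500 ha = 3.45 × 10^8 m²
Δh = 21 ft = 6.401 m
ΔV = 0.93 GL = 9.3 × 10^5 m³
S = ΔV / (A × Δh) = 9.3 × 10^5 m³ / (3.45 × 10^8 m² × 6.401 m) = 4.211 × 10^-4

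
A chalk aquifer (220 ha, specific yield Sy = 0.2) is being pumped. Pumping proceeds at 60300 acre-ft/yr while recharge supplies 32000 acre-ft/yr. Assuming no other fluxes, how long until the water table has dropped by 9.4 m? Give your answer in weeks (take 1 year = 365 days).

A = 220 ha = 2.2 × 10^6 m²
ΔV = Sy × A × Δh = 0.2 × 2.2 × 10^6 × 9.4 = 4.136 × 10^6 m³
Net withdrawal = 60300 − 32000 = 28300 acre-ft/yr = 95640 m³/d
t = ΔV / Q = 4.136 × 10^6 m³ / 95640 m³/d = 43.25 d
t = 43.25 d ≈ 6.178 weeks

t ≈ 6.18 weeks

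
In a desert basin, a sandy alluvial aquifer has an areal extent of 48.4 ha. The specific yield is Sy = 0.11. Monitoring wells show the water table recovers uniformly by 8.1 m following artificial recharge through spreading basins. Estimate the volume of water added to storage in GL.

A = 48.4 ha = 4.84 × 10^5 m²
ΔV = Sy × A × Δh = 0.11 × 4.84 × 10^5 m² × 8.1 m = 4.312 × 10^5 m³
ΔV = 4.312 × 10^5 m³ = 0.4312 GL

ΔV ≈ 0.431 GL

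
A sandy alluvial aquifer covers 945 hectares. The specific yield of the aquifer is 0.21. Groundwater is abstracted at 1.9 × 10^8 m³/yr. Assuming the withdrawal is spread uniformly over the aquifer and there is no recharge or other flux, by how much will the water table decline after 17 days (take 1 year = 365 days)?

A = 945 hectares = 9.45 × 10^6 m²
Q = 1.9 × 10^8 m³/yr = 5.205 × 10^5 m³/d
ΔV = Q × t = 5.205 × 10^5 m³/d × 17 d = 8.849 × 10^6 m³
Δh = ΔV / (Sy × A) = 8.849 × 10^6 / (0.21 × 9.45 × 10^6) = 4.459 m

Δh ≈ 4.46 m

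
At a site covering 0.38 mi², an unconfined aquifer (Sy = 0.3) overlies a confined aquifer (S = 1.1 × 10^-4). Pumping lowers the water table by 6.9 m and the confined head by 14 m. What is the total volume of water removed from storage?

A = 0.38 mi² = 9.842 × 10^5 m²
Unconfined: ΔV_u = Sy × A × Δh_u = 0.3 × 9.842 × 10^5 × 6.9 = 2.037 × 10^6 m³
Confined: ΔV_c = S × A × Δh_c = 1.1 × 10^-4 × 9.842 × 10^5 × 14 = 1516 m³
Total ΔV = 2.037 × 10^6 + 1516 = 2.039 × 10^6 m³

ΔV ≈ 2.04 × 10^6 m³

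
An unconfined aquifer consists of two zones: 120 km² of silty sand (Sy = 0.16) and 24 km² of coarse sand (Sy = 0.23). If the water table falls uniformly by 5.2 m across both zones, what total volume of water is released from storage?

A₁ = 120 km² = 1.2 × 10^8 m²; A₂ = 24 km² = 2.4 × 10^7 m²
ΔV₁ = 0.16 × 1.2 × 10^8 × 5.2 = 9.984 × 10^7 m³
ΔV₂ = 0.23 × 2.4 × 10^7 × 5.2 = 2.87 × 10^7 m³
ΔV = ΔV₁ + ΔV₂ = 1.285 × 10^8 m³

ΔV ≈ 1.29 × 10^8 m³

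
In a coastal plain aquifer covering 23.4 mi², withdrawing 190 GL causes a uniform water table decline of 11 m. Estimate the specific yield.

A = 23.4 mi² = 6.061 × 10^7 m²
ΔV = 190 GL = 1.9 × 10^8 m³
Sy = ΔV / (A × Δh) = 1.9 × 10^8 m³ / (6.061 × 10^7 m² × 11 m) = 0.285

Sy ≈ 0.29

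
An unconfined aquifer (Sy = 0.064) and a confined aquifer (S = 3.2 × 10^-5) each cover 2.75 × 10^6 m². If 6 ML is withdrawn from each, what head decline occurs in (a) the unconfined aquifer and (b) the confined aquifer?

Δh_u ≈ 0.0341 m; Δh_c ≈ 68.2 m

ΔV = 6 ML = 6000 m³
Unconfined: Δh_u = ΔV/(Sy·A) = 6000/(0.064 × 2.75 × 10^6) = 0.03409 m
Confined: Δh_c = ΔV/(S·A) = 6000/(3.2 × 10^-5 × 2.75 × 10^6) = 68.18 m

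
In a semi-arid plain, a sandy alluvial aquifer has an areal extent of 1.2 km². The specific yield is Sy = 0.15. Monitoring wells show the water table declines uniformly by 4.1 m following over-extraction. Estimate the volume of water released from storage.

ΔV ≈ 7.38 × 10^5 m³

A = 1.2 km² = 1.2 × 10^6 m²
ΔV = Sy × A × Δh = 0.15 × 1.2 × 10^6 m² × 4.1 m = 7.38 × 10^5 m³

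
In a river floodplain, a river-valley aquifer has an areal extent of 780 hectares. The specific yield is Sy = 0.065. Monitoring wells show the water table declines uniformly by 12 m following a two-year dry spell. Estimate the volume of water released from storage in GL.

ΔV ≈ 6.08 GL

A = 780 hectares = 7.8 × 10^6 m²
ΔV = Sy × A × Δh = 0.065 × 7.8 × 10^6 m² × 12 m = 6.084 × 10^6 m³
ΔV = 6.084 × 10^6 m³ = 6.084 GL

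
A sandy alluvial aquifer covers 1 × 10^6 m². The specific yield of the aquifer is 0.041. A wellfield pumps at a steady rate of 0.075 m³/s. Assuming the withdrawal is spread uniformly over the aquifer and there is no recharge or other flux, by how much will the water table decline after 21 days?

Δh ≈ 3.32 m

Q = 0.075 m³/s = 6480 m³/d
ΔV = Q × t = 6480 m³/d × 21 d = 1.361 × 10^5 m³
Δh = ΔV / (Sy × A) = 1.361 × 10^5 / (0.041 × 1 × 10^6) = 3.319 m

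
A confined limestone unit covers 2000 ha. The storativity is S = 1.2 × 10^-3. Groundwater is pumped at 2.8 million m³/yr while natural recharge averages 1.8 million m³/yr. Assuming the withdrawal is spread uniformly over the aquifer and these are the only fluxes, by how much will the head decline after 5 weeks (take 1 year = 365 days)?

Δh ≈ 4 m

A = 2000 ha = 2 × 10^7 m²
Net abstraction = 2.8 − 1.8 = 1 million m³/yr
Q_net = 1 million m³/yr = 2740 m³/d
t = 5 weeks = 35 d
ΔV = Q × t = 2740 m³/d × 35 d = 95890 m³
Δh = ΔV / (S × A) = 95890 / (0.0012 × 2 × 10^7) = 3.995 m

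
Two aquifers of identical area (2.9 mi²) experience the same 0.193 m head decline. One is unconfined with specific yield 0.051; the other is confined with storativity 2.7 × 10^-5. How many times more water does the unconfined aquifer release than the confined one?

A = 2.9 mi² = 7.511 × 10^6 m²
Unconfined: ΔV_u = Sy × A × Δh = 0.051 × 7.511 × 10^6 × 0.193 = 73930 m³
Confined: ΔV_c = S × A × Δh = 2.7 × 10^-5 × 7.511 × 10^6 × 0.193 = 39.14 m³
Ratio = ΔV_u / ΔV_c = Sy / S = 0.051 / 2.7 × 10^-5 = 1889

ΔV_u / ΔV_c ≈ 1890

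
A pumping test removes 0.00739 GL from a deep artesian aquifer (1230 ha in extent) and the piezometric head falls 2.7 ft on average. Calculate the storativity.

A = 1230 ha = 1.23 × 10^7 m²
Δh = 2.7 ft = 0.823 m
ΔV = 0.00739 GL = 7390 m³
S = ΔV / (A × Δh) = 7390 m³ / (1.23 × 10^7 m² × 0.823 m) = 7.301 × 10^-4

S ≈ 7.3 × 10^-4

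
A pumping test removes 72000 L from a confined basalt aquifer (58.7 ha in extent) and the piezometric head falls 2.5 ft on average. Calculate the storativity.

A = 58.7 ha = 5.87 × 10^5 m²
Δh = 2.5 ft = 0.762 m
ΔV = 72000 L = 72 m³
S = ΔV / (A × Δh) = 72 m³ / (5.87 × 10^5 m² × 0.762 m) = 1.61 × 10^-4

S ≈ 1.6 × 10^-4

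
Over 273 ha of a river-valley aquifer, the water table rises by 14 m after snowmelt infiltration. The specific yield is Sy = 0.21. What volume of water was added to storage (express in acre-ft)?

ΔV ≈ 6510 acre-ft

A = 273 ha = 2.73 × 10^6 m²
ΔV = Sy × A × Δh = 0.21 × 2.73 × 10^6 m² × 14 m = 8.026 × 10^6 m³
ΔV = 8.026 × 10^6 m³ = 6507 acre-ft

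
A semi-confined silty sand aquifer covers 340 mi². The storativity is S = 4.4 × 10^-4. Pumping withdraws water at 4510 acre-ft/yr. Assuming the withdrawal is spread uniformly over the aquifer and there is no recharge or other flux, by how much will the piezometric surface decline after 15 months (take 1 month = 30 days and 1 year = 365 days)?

Δh ≈ 17.7 m

A = 340 mi² = 8.806 × 10^8 m²
Q = 4510 acre-ft/yr = 15240 m³/d
t = 15 months = 450 d
ΔV = Q × t = 15240 m³/d × 450 d = 6.858 × 10^6 m³
Δh = ΔV / (S × A) = 6.858 × 10^6 / (4.4 × 10^-4 × 8.806 × 10^8) = 17.7 m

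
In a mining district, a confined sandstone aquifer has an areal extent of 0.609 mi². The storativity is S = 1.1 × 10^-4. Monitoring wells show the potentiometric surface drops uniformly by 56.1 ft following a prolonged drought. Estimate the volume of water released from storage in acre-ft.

A = 0.609 mi² = 1.577 × 10^6 m²
Δh = 56.1 ft = 17.1 m
ΔV = S × A × Δh = 1.1 × 10^-4 × 1.577 × 10^6 m² × 17.1 m = 2967 m³
ΔV = 2967 m³ = 2.405 acre-ft

ΔV ≈ 2.41 acre-ft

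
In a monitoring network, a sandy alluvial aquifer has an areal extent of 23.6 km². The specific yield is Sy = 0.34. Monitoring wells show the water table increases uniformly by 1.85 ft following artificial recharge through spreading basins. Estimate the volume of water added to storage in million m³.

ΔV ≈ 4.52 million m³

A = 23.6 km² = 2.36 × 10^7 m²
Δh = 1.85 ft = 0.5639 m
ΔV = Sy × A × Δh = 0.34 × 2.36 × 10^7 m² × 0.5639 m = 4.525 × 10^6 m³
ΔV = 4.525 × 10^6 m³ = 4.525 million m³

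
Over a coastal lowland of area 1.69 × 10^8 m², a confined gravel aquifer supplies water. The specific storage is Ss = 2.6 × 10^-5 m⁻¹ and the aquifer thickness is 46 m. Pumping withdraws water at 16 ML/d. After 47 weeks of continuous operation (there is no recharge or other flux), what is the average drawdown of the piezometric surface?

S = Ss × b = 2.6 × 10^-5 m⁻¹ × 46 m = 1.196 × 10^-3
Q = 16 ML/d = 16000 m³/d
t = 47 weeks = 329 d
ΔV = Q × t = 16000 m³/d × 329 d = 5.264 × 10^6 m³
Δh = ΔV / (S × A) = 5.264 × 10^6 / (0.001196 × 1.69 × 10^8) = 26.04 m

Δh ≈ 26 m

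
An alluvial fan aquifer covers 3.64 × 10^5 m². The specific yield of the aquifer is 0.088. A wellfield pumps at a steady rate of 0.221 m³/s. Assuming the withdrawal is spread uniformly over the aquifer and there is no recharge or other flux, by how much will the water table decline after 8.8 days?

Δh ≈ 5.25 m

Q = 0.221 m³/s = 19090 m³/d
ΔV = Q × t = 19090 m³/d × 8.8 d = 1.68 × 10^5 m³
Δh = ΔV / (Sy × A) = 1.68 × 10^5 / (0.088 × 3.64 × 10^5) = 5.246 m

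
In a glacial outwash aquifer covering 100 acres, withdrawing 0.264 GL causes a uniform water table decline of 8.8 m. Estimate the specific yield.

A = 100 acres = 4.047 × 10^5 m²
ΔV = 0.264 GL = 2.64 × 10^5 m³
Sy = ΔV / (A × Δh) = 2.64 × 10^5 m³ / (4.047 × 10^5 m² × 8.8 m) = 0.07413

Sy ≈ 0.074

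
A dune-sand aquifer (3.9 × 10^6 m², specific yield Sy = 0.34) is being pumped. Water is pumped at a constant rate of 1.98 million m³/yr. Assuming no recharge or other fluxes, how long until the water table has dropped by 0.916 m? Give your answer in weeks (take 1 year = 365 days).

ΔV = Sy × A × Δh = 0.34 × 3.9 × 10^6 × 0.916 = 1.215 × 10^6 m³
Q = 1.98 million m³/yr = 5425 m³/d
t = ΔV / Q = 1.215 × 10^6 m³ / 5425 m³/d = 223.9 d
t = 223.9 d ≈ 31.99 weeks

t ≈ 32 weeks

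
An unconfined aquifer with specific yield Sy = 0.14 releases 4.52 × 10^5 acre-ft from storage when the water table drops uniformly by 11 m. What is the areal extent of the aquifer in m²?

A ≈ 3.62 × 10^8 m²

ΔV = 4.52 × 10^5 acre-ft = 5.575 × 10^8 m³
A = ΔV / (Sy × Δh) = 5.575 × 10^8 / (0.14 × 11) = 3.62 × 10^8 m²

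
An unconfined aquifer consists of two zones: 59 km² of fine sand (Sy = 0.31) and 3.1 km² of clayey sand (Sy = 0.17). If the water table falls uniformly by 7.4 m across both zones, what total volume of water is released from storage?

ΔV ≈ 1.39 × 10^8 m³

A₁ = 59 km² = 5.9 × 10^7 m²; A₂ = 3.1 km² = 3.1 × 10^6 m²
ΔV₁ = 0.31 × 5.9 × 10^7 × 7.4 = 1.353 × 10^8 m³
ΔV₂ = 0.17 × 3.1 × 10^6 × 7.4 = 3.9 × 10^6 m³
ΔV = ΔV₁ + ΔV₂ = 1.392 × 10^8 m³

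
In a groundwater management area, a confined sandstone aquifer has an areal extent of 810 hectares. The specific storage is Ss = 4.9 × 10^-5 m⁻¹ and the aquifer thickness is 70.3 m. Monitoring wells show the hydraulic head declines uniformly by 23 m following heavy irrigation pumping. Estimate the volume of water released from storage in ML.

ΔV ≈ 642 ML

S = Ss × b = 4.9 × 10^-5 m⁻¹ × 70.3 m = 3.445 × 10^-3
A = 810 hectares = 8.1 × 10^6 m²
ΔV = S × A × Δh = 0.003445 × 8.1 × 10^6 m² × 23 m = 6.417 × 10^5 m³
ΔV = 6.417 × 10^5 m³ = 641.7 ML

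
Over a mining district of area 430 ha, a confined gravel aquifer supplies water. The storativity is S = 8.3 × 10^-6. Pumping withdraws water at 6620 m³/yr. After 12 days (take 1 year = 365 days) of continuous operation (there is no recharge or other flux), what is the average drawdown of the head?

A = 430 ha = 4.3 × 10^6 m²
Q = 6620 m³/yr = 18.14 m³/d
ΔV = Q × t = 18.14 m³/d × 12 d = 217.6 m³
Δh = ΔV / (S × A) = 217.6 / (8.3 × 10^-6 × 4.3 × 10^6) = 6.098 m

Δh ≈ 6.1 m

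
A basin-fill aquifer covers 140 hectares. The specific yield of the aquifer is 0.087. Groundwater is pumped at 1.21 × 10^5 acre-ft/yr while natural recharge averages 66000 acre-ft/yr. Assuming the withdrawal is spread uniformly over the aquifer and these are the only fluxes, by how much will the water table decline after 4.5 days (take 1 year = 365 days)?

Δh ≈ 6.87 m

A = 140 hectares = 1.4 × 10^6 m²
Net abstraction = 1.21 × 10^5 − 66000 = 55000 acre-ft/yr
Q_net = 55000 acre-ft/yr = 1.859 × 10^5 m³/d
ΔV = Q × t = 1.859 × 10^5 m³/d × 4.5 d = 8.364 × 10^5 m³
Δh = ΔV / (Sy × A) = 8.364 × 10^5 / (0.087 × 1.4 × 10^6) = 6.867 m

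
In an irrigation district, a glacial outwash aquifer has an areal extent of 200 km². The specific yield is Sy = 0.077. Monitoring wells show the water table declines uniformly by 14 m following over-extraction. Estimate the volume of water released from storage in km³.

ΔV ≈ 0.216 km³

A = 200 km² = 2 × 10^8 m²
ΔV = Sy × A × Δh = 0.077 × 2 × 10^8 m² × 14 m = 2.156 × 10^8 m³
ΔV = 2.156 × 10^8 m³ = 0.2156 km³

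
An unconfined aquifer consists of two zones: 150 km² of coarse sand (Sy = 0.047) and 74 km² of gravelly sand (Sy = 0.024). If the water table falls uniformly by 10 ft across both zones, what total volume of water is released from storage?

ΔV ≈ 2.69 × 10^7 m³

A₁ = 150 km² = 1.5 × 10^8 m²; A₂ = 74 km² = 7.4 × 10^7 m²
Δh = 10 ft = 3.048 m
ΔV₁ = 0.047 × 1.5 × 10^8 × 3.048 = 2.149 × 10^7 m³
ΔV₂ = 0.024 × 7.4 × 10^7 × 3.048 = 5.413 × 10^6 m³
ΔV = ΔV₁ + ΔV₂ = 2.69 × 10^7 m³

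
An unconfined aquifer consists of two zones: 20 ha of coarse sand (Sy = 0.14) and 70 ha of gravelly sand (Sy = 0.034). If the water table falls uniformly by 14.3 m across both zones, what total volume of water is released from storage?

A₁ = 20 ha = 2 × 10^5 m²; A₂ = 70 ha = 7 × 10^5 m²
ΔV₁ = 0.14 × 2 × 10^5 × 14.3 = 4.004 × 10^5 m³
ΔV₂ = 0.034 × 7 × 10^5 × 14.3 = 3.403 × 10^5 m³
ΔV = ΔV₁ + ΔV₂ = 7.407 × 10^5 m³

ΔV ≈ 7.41 × 10^5 m³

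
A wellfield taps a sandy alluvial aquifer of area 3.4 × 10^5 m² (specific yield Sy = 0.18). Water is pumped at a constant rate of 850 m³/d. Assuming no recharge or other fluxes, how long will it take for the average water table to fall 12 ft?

Δh = 12 ft = 3.658 m
ΔV = Sy × A × Δh = 0.18 × 3.4 × 10^5 × 3.658 = 2.238 × 10^5 m³
t = ΔV / Q = 2.238 × 10^5 m³ / 850 m³/d = 263.3 d

t ≈ 263 days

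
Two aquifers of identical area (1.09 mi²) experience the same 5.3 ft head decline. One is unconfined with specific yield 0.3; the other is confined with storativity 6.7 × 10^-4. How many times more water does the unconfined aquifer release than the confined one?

A = 1.09 mi² = 2.823 × 10^6 m²
Δh = 5.3 ft = 1.615 m
Unconfined: ΔV_u = Sy × A × Δh = 0.3 × 2.823 × 10^6 × 1.615 = 1.368 × 10^6 m³
Confined: ΔV_c = S × A × Δh = 6.7 × 10^-4 × 2.823 × 10^6 × 1.615 = 3056 m³
Ratio = ΔV_u / ΔV_c = Sy / S = 0.3 / 6.7 × 10^-4 = 447.8

ΔV_u / ΔV_c ≈ 448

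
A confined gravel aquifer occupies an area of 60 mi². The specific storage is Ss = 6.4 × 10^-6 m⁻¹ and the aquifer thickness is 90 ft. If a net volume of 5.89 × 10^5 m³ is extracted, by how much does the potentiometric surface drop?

Δh ≈ 21.6 m

b = 90 ft = 27.43 m
S = Ss × b = 6.4 × 10^-6 m⁻¹ × 27.43 m = 1.756 × 10^-4
A = 60 mi² = 1.554 × 10^8 m²
Δh = ΔV / (S × A) = 5.89 × 10^5 m³ / (1.756 × 10^-4 × 1.554 × 10^8 m²) = 21.59 m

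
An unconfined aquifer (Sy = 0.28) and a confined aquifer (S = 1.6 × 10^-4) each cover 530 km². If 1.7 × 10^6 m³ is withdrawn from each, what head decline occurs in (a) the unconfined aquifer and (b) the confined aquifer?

Δh_u ≈ 0.0115 m; Δh_c ≈ 20 m

A = 530 km² = 5.3 × 10^8 m²
Unconfined: Δh_u = ΔV/(Sy·A) = 1.7 × 10^6/(0.28 × 5.3 × 10^8) = 0.01146 m
Confined: Δh_c = ΔV/(S·A) = 1.7 × 10^6/(1.6 × 10^-4 × 5.3 × 10^8) = 20.05 m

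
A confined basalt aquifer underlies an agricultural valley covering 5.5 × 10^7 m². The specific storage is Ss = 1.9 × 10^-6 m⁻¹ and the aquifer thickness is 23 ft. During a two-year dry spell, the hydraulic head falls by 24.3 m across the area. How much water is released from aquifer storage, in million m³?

ΔV ≈ 0.0178 million m³

b = 23 ft = 7.01 m
S = Ss × b = 1.9 × 10^-6 m⁻¹ × 7.01 m = 1.332 × 10^-5
ΔV = S × A × Δh = 1.332 × 10^-5 × 5.5 × 10^7 m² × 24.3 m = 17800 m³
ΔV = 17800 m³ = 0.0178 million m³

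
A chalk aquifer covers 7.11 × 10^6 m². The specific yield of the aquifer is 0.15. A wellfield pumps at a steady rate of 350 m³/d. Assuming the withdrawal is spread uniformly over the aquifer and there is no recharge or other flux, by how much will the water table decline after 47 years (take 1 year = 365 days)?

Δh ≈ 5.63 m

t = 47 years = 17160 d
ΔV = Q × t = 350 m³/d × 17160 d = 6.004 × 10^6 m³
Δh = ΔV / (Sy × A) = 6.004 × 10^6 / (0.15 × 7.11 × 10^6) = 5.63 m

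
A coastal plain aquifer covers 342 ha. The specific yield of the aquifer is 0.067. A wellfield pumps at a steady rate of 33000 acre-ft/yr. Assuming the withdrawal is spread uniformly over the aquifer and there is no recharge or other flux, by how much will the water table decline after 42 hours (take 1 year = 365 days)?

A = 342 ha = 3.42 × 10^6 m²
Q = 33000 acre-ft/yr = 1.115 × 10^5 m³/d
t = 42 hours = 1.75 d
ΔV = Q × t = 1.115 × 10^5 m³/d × 1.75 d = 1.952 × 10^5 m³
Δh = ΔV / (Sy × A) = 1.952 × 10^5 / (0.067 × 3.42 × 10^6) = 0.8517 m

Δh ≈ 0.852 m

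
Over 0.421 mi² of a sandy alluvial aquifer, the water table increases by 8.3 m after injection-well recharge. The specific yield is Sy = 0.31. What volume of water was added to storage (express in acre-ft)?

ΔV ≈ 2270 acre-ft

A = 0.421 mi² = 1.09 × 10^6 m²
ΔV = Sy × A × Δh = 0.31 × 1.09 × 10^6 m² × 8.3 m = 2.806 × 10^6 m³
ΔV = 2.806 × 10^6 m³ = 2275 acre-ft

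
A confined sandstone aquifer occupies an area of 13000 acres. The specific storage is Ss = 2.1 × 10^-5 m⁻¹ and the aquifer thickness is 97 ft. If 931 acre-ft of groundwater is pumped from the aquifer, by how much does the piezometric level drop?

b = 97 ft = 29.57 m
S = Ss × b = 2.1 × 10^-5 m⁻¹ × 29.57 m = 6.209 × 10^-4
A = 13000 acres = 5.261 × 10^7 m²
ΔV = 931 acre-ft = 1.148 × 10^6 m³
Δh = ΔV / (S × A) = 1.148 × 10^6 m³ / (6.209 × 10^-4 × 5.261 × 10^7 m²) = 35.16 m

Δh ≈ 35.2 m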